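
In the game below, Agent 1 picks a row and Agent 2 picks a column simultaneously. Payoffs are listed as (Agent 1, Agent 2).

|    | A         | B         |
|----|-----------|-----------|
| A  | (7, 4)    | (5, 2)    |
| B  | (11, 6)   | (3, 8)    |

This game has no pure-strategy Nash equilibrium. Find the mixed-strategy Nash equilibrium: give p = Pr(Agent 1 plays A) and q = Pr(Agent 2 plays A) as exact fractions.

In a mixed NE each player is indifferent between their pure strategies, so the opponent's mix sets the indifference.
Agent 2 indifferent between A and B: p·4 + (1−p)·6 = p·2 + (1−p)·8 ⟹ 6 + (-2)p = 8 + (-6)p ⟹ p = 1/2.
Agent 1 indifferent between A and B: q·7 + (1−q)·5 = q·11 + (1−q)·3 ⟹ 5 + 2q = 3 + 8q ⟹ q = 1/3.

p = 1/2, q = 1/3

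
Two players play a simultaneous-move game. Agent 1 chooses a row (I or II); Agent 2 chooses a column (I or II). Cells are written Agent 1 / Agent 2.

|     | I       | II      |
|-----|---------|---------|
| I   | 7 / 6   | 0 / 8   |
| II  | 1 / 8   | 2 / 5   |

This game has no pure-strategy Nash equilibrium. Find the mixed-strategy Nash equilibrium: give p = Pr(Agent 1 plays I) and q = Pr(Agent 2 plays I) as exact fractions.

Each player's mixing probability is pinned down by making the *other* player indifferent.
Agent 2 indifferent between I and II: p·6 + (1−p)·8 = p·8 + (1−p)·5 ⟹ 8 + (-2)p = 5 + 3p ⟹ p = 3/5.
Agent 1 indifferent between I and II: q·7 + (1−q)·0 = q·1 + (1−q)·2 ⟹ 0 + 7q = 2 + (-1)q ⟹ q = 1/4.

p = 3/5, q = 1/4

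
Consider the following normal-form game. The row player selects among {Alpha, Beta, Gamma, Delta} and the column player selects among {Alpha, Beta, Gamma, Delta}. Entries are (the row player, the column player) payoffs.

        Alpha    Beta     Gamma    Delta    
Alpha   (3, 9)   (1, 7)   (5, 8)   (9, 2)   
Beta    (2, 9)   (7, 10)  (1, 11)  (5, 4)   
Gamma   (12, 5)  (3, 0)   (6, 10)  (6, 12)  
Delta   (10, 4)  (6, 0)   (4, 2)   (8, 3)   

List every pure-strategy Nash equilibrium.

No pure-strategy Nash equilibrium

Check mutual best responses: a cell is a NE iff neither player can gain by unilaterally deviating.
The row player's best responses — vs Alpha: Gamma (payoff 12); vs Beta: Beta (payoff 7); vs Gamma: Gamma (payoff 6); vs Delta: Alpha (payoff 9).
The column player's best responses — vs Alpha: Alpha (payoff 9); vs Beta: Gamma (payoff 11); vs Gamma: Delta (payoff 12); vs Delta: Alpha (payoff 4).
No cell has both players best-responding. For instance, the row player's best reply to Beta is Beta, but against Beta the column player prefers Gamma over Beta.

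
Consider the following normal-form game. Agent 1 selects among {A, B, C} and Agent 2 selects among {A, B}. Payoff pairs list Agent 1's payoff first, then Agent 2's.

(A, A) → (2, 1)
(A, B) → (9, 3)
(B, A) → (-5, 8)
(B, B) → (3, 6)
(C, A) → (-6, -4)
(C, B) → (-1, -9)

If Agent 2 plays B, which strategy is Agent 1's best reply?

A

With Agent 2 fixed at B, Agent 1's payoffs are: A → 9, B → 3, C → -1.
The maximum is 9, achieved by A.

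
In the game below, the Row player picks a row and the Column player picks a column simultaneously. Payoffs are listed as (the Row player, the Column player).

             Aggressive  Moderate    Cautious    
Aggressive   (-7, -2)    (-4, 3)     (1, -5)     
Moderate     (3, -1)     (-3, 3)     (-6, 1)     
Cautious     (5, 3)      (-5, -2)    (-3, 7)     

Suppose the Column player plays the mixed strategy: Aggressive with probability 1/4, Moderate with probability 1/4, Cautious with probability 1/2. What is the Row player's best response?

Cautious

Compute the Row player's expected payoff from each pure strategy against the given mix.
Aggressive: (1/4)·(-7) + (1/4)·(-4) + (1/2)·1 = -9/4
Moderate: (1/4)·3 + (1/4)·(-3) + (1/2)·(-6) = -3
Cautious: (1/4)·5 + (1/4)·(-5) + (1/2)·(-3) = -3/2
Highest expected payoff is -3/2, from Cautious.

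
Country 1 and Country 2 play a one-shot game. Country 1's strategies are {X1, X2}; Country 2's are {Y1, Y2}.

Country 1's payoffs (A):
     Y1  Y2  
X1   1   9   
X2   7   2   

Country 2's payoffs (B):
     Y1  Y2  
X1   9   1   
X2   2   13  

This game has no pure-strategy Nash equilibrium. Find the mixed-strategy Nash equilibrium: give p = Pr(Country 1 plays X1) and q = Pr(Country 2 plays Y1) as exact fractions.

Each player's mixing probability is pinned down by making the *other* player indifferent.
Country 2 indifferent between Y1 and Y2: p·9 + (1−p)·2 = p·1 + (1−p)·13 ⟹ 2 + 7p = 13 + (-12)p ⟹ p = 11/19.
Country 1 indifferent between X1 and X2: q·1 + (1−q)·9 = q·7 + (1−q)·2 ⟹ 9 + (-8)q = 2 + 5q ⟹ q = 7/13.

p = 11/19, q = 7/13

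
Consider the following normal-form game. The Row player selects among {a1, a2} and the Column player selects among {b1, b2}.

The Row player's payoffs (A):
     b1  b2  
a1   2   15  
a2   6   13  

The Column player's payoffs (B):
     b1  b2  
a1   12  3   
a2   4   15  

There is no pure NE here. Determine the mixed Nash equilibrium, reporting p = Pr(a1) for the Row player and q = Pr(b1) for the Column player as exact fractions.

p = 11/20, q = 1/3

In a mixed NE each player is indifferent between their pure strategies, so the opponent's mix sets the indifference.
The Column player indifferent between b1 and b2: p·12 + (1−p)·4 = p·3 + (1−p)·15 ⟹ 4 + 8p = 15 + (-12)p ⟹ p = 11/20.
The Row player indifferent between a1 and a2: q·2 + (1−q)·15 = q·6 + (1−q)·13 ⟹ 15 + (-13)q = 13 + (-7)q ⟹ q = 1/3.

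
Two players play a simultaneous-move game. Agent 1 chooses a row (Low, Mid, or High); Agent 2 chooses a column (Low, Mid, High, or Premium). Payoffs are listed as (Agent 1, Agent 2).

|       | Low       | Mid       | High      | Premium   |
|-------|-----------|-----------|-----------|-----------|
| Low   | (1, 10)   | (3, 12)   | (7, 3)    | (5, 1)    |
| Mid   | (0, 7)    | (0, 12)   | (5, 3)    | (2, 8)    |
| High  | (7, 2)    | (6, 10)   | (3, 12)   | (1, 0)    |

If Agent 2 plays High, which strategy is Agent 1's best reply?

Low

With Agent 2 fixed at High, Agent 1's payoffs are: Low → 7, Mid → 5, High → 3.
The maximum is 7, achieved by Low.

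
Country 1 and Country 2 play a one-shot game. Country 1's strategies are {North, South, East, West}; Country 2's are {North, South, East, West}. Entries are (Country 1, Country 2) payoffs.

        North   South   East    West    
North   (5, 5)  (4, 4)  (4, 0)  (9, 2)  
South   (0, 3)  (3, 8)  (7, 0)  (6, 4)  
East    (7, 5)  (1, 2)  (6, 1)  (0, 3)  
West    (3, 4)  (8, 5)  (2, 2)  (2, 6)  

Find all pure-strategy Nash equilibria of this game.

Find each player's best response to every opponent strategy; NE are the intersections.
Country 1's best responses — vs North: East (payoff 7); vs South: West (payoff 8); vs East: South (payoff 7); vs West: North (payoff 9).
Country 2's best responses — vs North: North (payoff 5); vs South: South (payoff 8); vs East: North (payoff 5); vs West: West (payoff 6).
The only mutual best response is (East, North); neither player gains by switching there.

(East, North)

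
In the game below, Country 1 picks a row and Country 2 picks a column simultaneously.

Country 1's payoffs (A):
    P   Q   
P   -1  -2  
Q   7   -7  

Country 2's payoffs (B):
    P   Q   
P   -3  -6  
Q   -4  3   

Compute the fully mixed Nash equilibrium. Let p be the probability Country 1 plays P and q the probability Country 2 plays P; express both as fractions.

Each player's mixing probability is pinned down by making the *other* player indifferent.
Country 2 indifferent between P and Q: p·(-3) + (1−p)·(-4) = p·(-6) + (1−p)·3 ⟹ (-4) + 1p = 3 + (-9)p ⟹ p = 7/10.
Country 1 indifferent between P and Q: q·(-1) + (1−q)·(-2) = q·7 + (1−q)·(-7) ⟹ (-2) + 1q = (-7) + 14q ⟹ q = 5/13.

p = 7/10, q = 5/13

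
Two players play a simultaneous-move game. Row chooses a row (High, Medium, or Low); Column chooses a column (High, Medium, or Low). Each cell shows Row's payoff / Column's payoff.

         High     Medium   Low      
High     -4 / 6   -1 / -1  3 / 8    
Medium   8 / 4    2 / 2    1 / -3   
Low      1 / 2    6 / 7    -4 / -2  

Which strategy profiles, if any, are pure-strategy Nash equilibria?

Check mutual best responses: a cell is a NE iff neither player can gain by unilaterally deviating.
Row's best responses — vs High: Medium (payoff 8); vs Medium: Low (payoff 6); vs Low: High (payoff 3).
Column's best responses — vs High: Low (payoff 8); vs Medium: High (payoff 4); vs Low: Medium (payoff 7).
Mutual best responses occur at (High, Low), (Medium, High), and (Low, Medium); at each, neither player gains by switching.

(High, Low), (Medium, High), and (Low, Medium)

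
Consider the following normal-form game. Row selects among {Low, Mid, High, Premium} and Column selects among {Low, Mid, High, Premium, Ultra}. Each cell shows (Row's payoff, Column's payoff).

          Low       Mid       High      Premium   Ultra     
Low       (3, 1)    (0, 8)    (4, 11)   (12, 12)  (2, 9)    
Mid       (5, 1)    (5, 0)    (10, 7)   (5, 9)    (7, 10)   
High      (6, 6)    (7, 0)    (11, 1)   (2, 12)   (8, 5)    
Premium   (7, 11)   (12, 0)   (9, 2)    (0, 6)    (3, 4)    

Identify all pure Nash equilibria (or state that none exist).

Check mutual best responses: a cell is a NE iff neither player can gain by unilaterally deviating.
Row's best responses — vs Low: Premium (payoff 7); vs Mid: Premium (payoff 12); vs High: High (payoff 11); vs Premium: Low (payoff 12); vs Ultra: High (payoff 8).
Column's best responses — vs Low: Premium (payoff 12); vs Mid: Ultra (payoff 10); vs High: Premium (payoff 12); vs Premium: Low (payoff 11).
Mutual best responses occur at (Low, Premium) and (Premium, Low); at each, neither player gains by switching.

(Low, Premium) and (Premium, Low)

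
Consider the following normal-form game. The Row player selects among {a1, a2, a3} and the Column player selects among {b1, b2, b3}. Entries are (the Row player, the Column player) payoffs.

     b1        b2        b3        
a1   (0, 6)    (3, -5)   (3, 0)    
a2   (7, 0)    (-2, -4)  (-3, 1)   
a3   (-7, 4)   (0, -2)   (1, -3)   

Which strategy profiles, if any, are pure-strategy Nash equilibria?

There is no pure-strategy Nash equilibrium

A profile is a Nash equilibrium when each player is best-responding to the other.
The Row player's best responses — vs b1: a2 (payoff 7); vs b2: a1 (payoff 3); vs b3: a1 (payoff 3).
The Column player's best responses — vs a1: b1 (payoff 6); vs a2: b3 (payoff 1); vs a3: b1 (payoff 4).
No cell has both players best-responding. For instance, the Row player's best reply to b3 is a1, but against a1 the Column player prefers b1 over b3.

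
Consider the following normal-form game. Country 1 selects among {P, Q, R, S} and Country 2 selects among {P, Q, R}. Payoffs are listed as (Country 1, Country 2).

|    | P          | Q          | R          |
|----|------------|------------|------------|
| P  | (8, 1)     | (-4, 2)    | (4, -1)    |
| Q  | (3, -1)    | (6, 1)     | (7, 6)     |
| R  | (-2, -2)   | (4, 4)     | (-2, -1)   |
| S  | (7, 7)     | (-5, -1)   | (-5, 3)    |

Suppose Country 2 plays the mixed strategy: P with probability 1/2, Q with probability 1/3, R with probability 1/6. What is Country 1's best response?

Q

Country 1's best reply maximizes expected payoff against the mix.
P: (1/2)·8 + (1/3)·(-4) + (1/6)·4 = 10/3
Q: (1/2)·3 + (1/3)·6 + (1/6)·7 = 14/3
R: (1/2)·(-2) + (1/3)·4 + (1/6)·(-2) = 0
S: (1/2)·7 + (1/3)·(-5) + (1/6)·(-5) = 1
Highest expected payoff is 14/3, from Q.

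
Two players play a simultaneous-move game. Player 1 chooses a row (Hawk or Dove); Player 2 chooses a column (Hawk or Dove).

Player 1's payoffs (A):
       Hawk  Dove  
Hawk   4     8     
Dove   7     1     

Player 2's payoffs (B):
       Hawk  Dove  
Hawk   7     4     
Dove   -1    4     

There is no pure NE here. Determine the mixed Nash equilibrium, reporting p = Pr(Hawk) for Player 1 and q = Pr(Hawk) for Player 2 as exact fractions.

p = 5/8, q = 7/10

Each player's mixing probability is pinned down by making the *other* player indifferent.
Player 2 indifferent between Hawk and Dove: p·7 + (1−p)·(-1) = p·4 + (1−p)·4 ⟹ (-1) + 8p = 4 + 0p ⟹ p = 5/8.
Player 1 indifferent between Hawk and Dove: q·4 + (1−q)·8 = q·7 + (1−q)·1 ⟹ 8 + (-4)q = 1 + 6q ⟹ q = 7/10.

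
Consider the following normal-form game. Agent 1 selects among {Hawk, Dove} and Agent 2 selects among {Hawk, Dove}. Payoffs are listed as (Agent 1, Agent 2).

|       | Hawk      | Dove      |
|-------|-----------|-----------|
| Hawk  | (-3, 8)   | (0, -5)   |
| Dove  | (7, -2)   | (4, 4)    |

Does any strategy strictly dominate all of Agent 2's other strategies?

No strictly dominant strategy

Check whether one of Agent 2's strategies beats all alternatives regardless of what the opponent does.
Hawk is not dominant: against Dove, Dove gives 4 > -2.
Dove is not dominant: against Hawk, Hawk gives 8 > -5.
No single strategy is best against every opponent action.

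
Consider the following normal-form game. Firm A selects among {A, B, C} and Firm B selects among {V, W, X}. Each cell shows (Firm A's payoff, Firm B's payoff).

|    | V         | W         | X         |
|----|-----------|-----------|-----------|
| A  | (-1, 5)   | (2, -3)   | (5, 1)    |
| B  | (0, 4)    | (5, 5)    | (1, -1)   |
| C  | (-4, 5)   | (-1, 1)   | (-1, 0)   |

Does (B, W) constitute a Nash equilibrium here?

Yes

Holding Firm B at W: Firm A gets 5 from B, versus 2 from A, -1 from C. No profitable deviation for Firm A.
Holding Firm A at B: Firm B gets 5 from W, versus 4 from V, -1 from X. No profitable deviation for Firm B either.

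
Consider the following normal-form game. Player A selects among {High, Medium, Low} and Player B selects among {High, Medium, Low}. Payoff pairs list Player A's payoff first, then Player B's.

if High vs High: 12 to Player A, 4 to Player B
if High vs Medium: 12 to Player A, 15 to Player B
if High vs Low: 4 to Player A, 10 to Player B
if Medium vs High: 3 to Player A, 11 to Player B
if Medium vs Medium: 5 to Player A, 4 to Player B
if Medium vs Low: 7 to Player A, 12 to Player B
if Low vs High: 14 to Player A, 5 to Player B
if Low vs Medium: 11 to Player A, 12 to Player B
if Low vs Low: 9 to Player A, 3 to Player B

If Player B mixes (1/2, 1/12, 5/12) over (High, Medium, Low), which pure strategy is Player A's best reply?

Low

Player A's best reply maximizes expected payoff against the mix.
High: (1/2)·12 + (1/12)·12 + (5/12)·4 = 26/3
Medium: (1/2)·3 + (1/12)·5 + (5/12)·7 = 29/6
Low: (1/2)·14 + (1/12)·11 + (5/12)·9 = 35/3
Highest expected payoff is 35/3, from Low.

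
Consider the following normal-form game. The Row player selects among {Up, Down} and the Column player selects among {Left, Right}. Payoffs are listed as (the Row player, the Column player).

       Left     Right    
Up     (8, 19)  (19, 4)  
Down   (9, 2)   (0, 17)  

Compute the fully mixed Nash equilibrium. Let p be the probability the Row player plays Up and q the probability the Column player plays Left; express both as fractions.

p = 1/2, q = 19/20

Each player's mixing probability is pinned down by making the *other* player indifferent.
The Column player indifferent between Left and Right: p·19 + (1−p)·2 = p·4 + (1−p)·17 ⟹ 2 + 17p = 17 + (-13)p ⟹ p = 1/2.
The Row player indifferent between Up and Down: q·8 + (1−q)·19 = q·9 + (1−q)·0 ⟹ 19 + (-11)q = 0 + 9q ⟹ q = 19/20.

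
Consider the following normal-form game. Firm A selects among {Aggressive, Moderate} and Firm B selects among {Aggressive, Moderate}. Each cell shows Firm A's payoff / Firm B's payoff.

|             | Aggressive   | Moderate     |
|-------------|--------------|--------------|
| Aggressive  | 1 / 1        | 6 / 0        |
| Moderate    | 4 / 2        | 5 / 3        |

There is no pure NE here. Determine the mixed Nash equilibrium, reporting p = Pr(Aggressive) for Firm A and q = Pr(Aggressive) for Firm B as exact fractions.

p = 1/2, q = 1/4

Each player's mixing probability is pinned down by making the *other* player indifferent.
Firm B indifferent between Aggressive and Moderate: p·1 + (1−p)·2 = p·0 + (1−p)·3 ⟹ 2 + (-1)p = 3 + (-3)p ⟹ p = 1/2.
Firm A indifferent between Aggressive and Moderate: q·1 + (1−q)·6 = q·4 + (1−q)·5 ⟹ 6 + (-5)q = 5 + (-1)q ⟹ q = 1/4.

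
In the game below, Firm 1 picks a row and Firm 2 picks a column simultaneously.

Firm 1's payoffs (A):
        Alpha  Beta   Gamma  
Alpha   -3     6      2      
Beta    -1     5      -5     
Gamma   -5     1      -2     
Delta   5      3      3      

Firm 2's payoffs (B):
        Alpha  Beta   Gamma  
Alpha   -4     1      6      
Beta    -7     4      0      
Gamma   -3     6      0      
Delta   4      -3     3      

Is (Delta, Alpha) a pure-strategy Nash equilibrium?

Yes

Holding Firm 2 at Alpha: Firm 1 gets 5 from Delta, versus -3 from Alpha, -1 from Beta, -5 from Gamma. No profitable deviation for Firm 1.
Holding Firm 1 at Delta: Firm 2 gets 4 from Alpha, versus -3 from Beta, 3 from Gamma. No profitable deviation for Firm 2 either.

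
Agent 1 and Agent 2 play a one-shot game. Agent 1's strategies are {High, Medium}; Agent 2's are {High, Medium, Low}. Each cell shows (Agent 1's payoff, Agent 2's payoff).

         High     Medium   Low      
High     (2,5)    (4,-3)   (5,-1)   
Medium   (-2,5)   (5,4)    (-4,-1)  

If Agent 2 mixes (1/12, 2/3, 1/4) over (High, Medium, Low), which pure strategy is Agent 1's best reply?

Compute Agent 1's expected payoff from each pure strategy against the given mix.
High: (1/12)·2 + (2/3)·4 + (1/4)·5 = 49/12
Medium: (1/12)·(-2) + (2/3)·5 + (1/4)·(-4) = 13/6
Highest expected payoff is 49/12, from High.

High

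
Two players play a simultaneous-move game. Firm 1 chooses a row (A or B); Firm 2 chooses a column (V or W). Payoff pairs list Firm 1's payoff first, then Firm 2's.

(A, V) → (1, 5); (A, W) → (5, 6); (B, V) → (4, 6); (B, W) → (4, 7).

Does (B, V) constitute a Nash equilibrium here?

Holding Firm 2 at V: Firm 1 gets 4 from B, versus 1 from A. No profitable deviation for Firm 1.
Holding Firm 1 at B: Firm 2 gets 6 from V but could get 7 by switching to W. Firm 2 has a profitable deviation.

No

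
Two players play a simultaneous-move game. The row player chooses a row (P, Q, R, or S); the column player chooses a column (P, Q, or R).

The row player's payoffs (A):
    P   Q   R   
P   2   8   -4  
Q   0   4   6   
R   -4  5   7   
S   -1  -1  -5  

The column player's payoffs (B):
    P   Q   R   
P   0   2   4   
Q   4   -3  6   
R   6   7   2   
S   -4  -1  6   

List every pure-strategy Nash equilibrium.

There is no pure-strategy Nash equilibrium

Find each player's best response to every opponent strategy; NE are the intersections.
The row player's best responses — vs P: P (payoff 2); vs Q: P (payoff 8); vs R: R (payoff 7).
The column player's best responses — vs P: R (payoff 4); vs Q: R (payoff 6); vs R: Q (payoff 7); vs S: R (payoff 6).
No cell has both players best-responding. For instance, the row player's best reply to P is P, but against P the column player prefers R over P.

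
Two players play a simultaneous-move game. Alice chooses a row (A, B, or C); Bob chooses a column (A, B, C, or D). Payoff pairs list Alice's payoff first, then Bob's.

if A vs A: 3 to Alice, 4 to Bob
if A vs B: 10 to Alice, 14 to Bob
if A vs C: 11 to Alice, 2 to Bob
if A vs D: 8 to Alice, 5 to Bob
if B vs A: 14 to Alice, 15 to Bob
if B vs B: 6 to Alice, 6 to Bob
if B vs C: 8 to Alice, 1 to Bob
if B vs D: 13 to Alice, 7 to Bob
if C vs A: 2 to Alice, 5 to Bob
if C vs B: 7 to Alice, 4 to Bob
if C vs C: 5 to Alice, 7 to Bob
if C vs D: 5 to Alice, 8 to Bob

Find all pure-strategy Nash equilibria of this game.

(A, B) and (B, A)

Check mutual best responses: a cell is a NE iff neither player can gain by unilaterally deviating.
Alice's best responses — vs A: B (payoff 14); vs B: A (payoff 10); vs C: A (payoff 11); vs D: B (payoff 13).
Bob's best responses — vs A: B (payoff 14); vs B: A (payoff 15); vs C: D (payoff 8).
Mutual best responses occur at (A, B) and (B, A); at each, neither player gains by switching.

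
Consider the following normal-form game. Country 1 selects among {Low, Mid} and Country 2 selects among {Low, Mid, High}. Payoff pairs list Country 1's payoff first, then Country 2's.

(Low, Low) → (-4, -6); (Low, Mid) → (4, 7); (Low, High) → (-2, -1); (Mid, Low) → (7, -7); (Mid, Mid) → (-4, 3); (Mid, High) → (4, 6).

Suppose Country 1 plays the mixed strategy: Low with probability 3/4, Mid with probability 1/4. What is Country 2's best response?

Country 2's best reply maximizes expected payoff against the mix.
Low: (3/4)·(-6) + (1/4)·(-7) = -25/4
Mid: (3/4)·7 + (1/4)·3 = 6
High: (3/4)·(-1) + (1/4)·6 = 3/4
Highest expected payoff is 6, from Mid.

Mid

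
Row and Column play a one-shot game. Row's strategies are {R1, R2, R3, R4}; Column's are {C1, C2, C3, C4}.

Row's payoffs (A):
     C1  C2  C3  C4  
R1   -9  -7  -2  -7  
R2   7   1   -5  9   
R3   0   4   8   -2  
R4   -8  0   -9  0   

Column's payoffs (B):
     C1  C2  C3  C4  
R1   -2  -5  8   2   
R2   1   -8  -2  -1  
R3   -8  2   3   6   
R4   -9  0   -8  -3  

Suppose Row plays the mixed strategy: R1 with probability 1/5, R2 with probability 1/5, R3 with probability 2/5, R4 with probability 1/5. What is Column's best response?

C4

Column's best reply maximizes expected payoff against the mix.
C1: (1/5)·(-2) + (1/5)·1 + (2/5)·(-8) + (1/5)·(-9) = -26/5
C2: (1/5)·(-5) + (1/5)·(-8) + (2/5)·2 + (1/5)·0 = -9/5
C3: (1/5)·8 + (1/5)·(-2) + (2/5)·3 + (1/5)·(-8) = 4/5
C4: (1/5)·2 + (1/5)·(-1) + (2/5)·6 + (1/5)·(-3) = 2
Highest expected payoff is 2, from C4.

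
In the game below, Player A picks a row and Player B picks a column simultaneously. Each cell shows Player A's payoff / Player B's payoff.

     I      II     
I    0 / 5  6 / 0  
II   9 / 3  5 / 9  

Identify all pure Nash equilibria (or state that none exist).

There is no pure-strategy Nash equilibrium

Check mutual best responses: a cell is a NE iff neither player can gain by unilaterally deviating.
Player A's best responses — vs I: II (payoff 9); vs II: I (payoff 6).
Player B's best responses — vs I: I (payoff 5); vs II: II (payoff 9).
No cell has both players best-responding. For instance, Player A's best reply to II is I, but against I Player B prefers I over II.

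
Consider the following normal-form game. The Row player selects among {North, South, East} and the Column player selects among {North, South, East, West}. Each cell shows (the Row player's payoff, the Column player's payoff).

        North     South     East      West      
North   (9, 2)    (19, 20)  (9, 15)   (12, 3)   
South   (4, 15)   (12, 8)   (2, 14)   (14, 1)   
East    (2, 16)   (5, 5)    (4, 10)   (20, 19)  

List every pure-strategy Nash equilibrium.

(North, South) and (East, West)

Check mutual best responses: a cell is a NE iff neither player can gain by unilaterally deviating.
The Row player's best responses — vs North: North (payoff 9); vs South: North (payoff 19); vs East: North (payoff 9); vs West: East (payoff 20).
The Column player's best responses — vs North: South (payoff 20); vs South: North (payoff 15); vs East: West (payoff 19).
Mutual best responses occur at (North, South) and (East, West); at each, neither player gains by switching.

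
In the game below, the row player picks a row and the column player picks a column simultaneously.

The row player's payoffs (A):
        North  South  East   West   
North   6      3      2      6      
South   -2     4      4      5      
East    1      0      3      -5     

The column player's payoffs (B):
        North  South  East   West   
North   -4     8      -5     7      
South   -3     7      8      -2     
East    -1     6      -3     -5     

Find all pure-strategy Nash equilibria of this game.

Check mutual best responses: a cell is a NE iff neither player can gain by unilaterally deviating.
The row player's best responses — vs North: North (payoff 6); vs South: South (payoff 4); vs East: South (payoff 4); vs West: North (payoff 6).
The column player's best responses — vs North: South (payoff 8); vs South: East (payoff 8); vs East: South (payoff 6).
The only mutual best response is (South, East); neither player gains by switching there.

(South, East)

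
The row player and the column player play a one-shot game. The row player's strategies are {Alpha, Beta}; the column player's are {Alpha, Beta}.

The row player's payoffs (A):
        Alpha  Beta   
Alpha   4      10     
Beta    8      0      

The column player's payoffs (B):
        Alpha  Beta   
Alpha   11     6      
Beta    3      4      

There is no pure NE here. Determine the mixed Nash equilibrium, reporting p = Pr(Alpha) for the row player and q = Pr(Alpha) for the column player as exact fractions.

p = 1/6, q = 5/7

In a mixed NE each player is indifferent between their pure strategies, so the opponent's mix sets the indifference.
The column player indifferent between Alpha and Beta: p·11 + (1−p)·3 = p·6 + (1−p)·4 ⟹ 3 + 8p = 4 + 2p ⟹ p = 1/6.
The row player indifferent between Alpha and Beta: q·4 + (1−q)·10 = q·8 + (1−q)·0 ⟹ 10 + (-6)q = 0 + 8q ⟹ q = 5/7.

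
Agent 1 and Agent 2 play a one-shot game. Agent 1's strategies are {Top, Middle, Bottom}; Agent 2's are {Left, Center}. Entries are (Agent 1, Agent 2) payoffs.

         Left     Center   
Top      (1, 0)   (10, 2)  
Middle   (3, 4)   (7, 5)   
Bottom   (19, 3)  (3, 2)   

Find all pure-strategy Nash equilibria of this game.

(Top, Center) and (Bottom, Left)

A profile is a Nash equilibrium when each player is best-responding to the other.
Agent 1's best responses — vs Left: Bottom (payoff 19); vs Center: Top (payoff 10).
Agent 2's best responses — vs Top: Center (payoff 2); vs Middle: Center (payoff 5); vs Bottom: Left (payoff 3).
Mutual best responses occur at (Top, Center) and (Bottom, Left); at each, neither player gains by switching.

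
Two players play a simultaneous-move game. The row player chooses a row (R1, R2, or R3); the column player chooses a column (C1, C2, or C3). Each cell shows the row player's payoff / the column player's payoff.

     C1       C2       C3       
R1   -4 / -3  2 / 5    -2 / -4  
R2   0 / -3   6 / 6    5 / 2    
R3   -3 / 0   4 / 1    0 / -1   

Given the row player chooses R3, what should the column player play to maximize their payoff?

With the row player fixed at R3, the column player's payoffs are: C1 → 0, C2 → 1, C3 → -1.
The maximum is 1, achieved by C2.

C2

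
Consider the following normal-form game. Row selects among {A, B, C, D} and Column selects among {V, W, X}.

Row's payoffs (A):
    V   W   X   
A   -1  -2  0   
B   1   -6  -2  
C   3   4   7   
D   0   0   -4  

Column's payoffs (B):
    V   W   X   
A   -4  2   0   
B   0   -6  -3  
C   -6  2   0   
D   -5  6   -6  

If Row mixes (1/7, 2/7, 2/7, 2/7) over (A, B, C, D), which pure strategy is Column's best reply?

W

Compute Column's expected payoff from each pure strategy against the given mix.
V: (1/7)·(-4) + (2/7)·0 + (2/7)·(-6) + (2/7)·(-5) = -26/7
W: (1/7)·2 + (2/7)·(-6) + (2/7)·2 + (2/7)·6 = 6/7
X: (1/7)·0 + (2/7)·(-3) + (2/7)·0 + (2/7)·(-6) = -18/7
Highest expected payoff is 6/7, from W.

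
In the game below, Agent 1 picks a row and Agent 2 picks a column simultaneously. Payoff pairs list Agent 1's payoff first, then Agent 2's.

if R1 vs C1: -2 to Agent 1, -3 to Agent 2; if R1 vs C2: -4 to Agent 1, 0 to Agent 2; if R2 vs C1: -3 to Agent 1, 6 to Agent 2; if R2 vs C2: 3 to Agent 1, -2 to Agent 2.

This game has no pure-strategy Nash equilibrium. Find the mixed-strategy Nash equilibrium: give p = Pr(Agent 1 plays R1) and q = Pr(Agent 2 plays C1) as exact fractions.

Each player's mixing probability is pinned down by making the *other* player indifferent.
Agent 2 indifferent between C1 and C2: p·(-3) + (1−p)·6 = p·0 + (1−p)·(-2) ⟹ 6 + (-9)p = (-2) + 2p ⟹ p = 8/11.
Agent 1 indifferent between R1 and R2: q·(-2) + (1−q)·(-4) = q·(-3) + (1−q)·3 ⟹ (-4) + 2q = 3 + (-6)q ⟹ q = 7/8.

p = 8/11, q = 7/8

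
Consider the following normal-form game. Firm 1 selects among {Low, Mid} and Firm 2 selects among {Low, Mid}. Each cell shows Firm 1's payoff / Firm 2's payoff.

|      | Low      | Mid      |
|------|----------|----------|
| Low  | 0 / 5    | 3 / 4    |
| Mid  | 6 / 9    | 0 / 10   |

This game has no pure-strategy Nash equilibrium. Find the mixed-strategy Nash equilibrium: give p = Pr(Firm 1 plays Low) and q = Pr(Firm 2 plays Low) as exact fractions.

p = 1/2, q = 1/3

Each player's mixing probability is pinned down by making the *other* player indifferent.
Firm 2 indifferent between Low and Mid: p·5 + (1−p)·9 = p·4 + (1−p)·10 ⟹ 9 + (-4)p = 10 + (-6)p ⟹ p = 1/2.
Firm 1 indifferent between Low and Mid: q·0 + (1−q)·3 = q·6 + (1−q)·0 ⟹ 3 + (-3)q = 0 + 6q ⟹ q = 1/3.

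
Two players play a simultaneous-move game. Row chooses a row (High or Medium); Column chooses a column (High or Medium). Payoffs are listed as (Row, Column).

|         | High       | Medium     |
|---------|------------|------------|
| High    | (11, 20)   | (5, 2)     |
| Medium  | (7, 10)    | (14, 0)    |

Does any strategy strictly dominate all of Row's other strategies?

A strategy is strictly dominant if it gives Row a strictly higher payoff than every other strategy, against every choice by the opponent.
High is not dominant: against Medium, Medium gives 14 > 5.
Medium is not dominant: against High, High gives 11 > 7.
No single strategy is best against every opponent action.

No strictly dominant strategy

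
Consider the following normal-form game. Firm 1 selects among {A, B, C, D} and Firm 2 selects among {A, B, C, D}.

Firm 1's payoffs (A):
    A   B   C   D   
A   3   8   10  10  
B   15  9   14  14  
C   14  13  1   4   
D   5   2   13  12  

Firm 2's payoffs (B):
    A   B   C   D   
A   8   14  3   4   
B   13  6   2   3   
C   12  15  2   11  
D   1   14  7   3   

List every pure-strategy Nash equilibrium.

Find each player's best response to every opponent strategy; NE are the intersections.
Firm 1's best responses — vs A: B (payoff 15); vs B: C (payoff 13); vs C: B (payoff 14); vs D: B (payoff 14).
Firm 2's best responses — vs A: B (payoff 14); vs B: A (payoff 13); vs C: B (payoff 15); vs D: B (payoff 14).
Mutual best responses occur at (B, A) and (C, B); at each, neither player gains by switching.

(B, A) and (C, B)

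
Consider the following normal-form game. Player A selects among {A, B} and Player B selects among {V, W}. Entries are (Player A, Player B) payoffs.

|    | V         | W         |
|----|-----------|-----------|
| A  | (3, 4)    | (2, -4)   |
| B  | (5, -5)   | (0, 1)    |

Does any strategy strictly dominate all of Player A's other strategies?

No strictly dominant strategy

Check whether one of Player A's strategies beats all alternatives regardless of what the opponent does.
A is not dominant: against V, B gives 5 > 3.
B is not dominant: against W, A gives 2 > 0.
No single strategy is best against every opponent action.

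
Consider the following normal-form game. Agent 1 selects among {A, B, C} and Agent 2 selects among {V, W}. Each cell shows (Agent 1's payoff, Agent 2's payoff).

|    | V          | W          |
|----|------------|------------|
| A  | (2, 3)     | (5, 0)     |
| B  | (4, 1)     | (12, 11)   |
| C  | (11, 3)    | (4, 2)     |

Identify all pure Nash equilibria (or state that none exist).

Find each player's best response to every opponent strategy; NE are the intersections.
Agent 1's best responses — vs V: C (payoff 11); vs W: B (payoff 12).
Agent 2's best responses — vs A: V (payoff 3); vs B: W (payoff 11); vs C: V (payoff 3).
Mutual best responses occur at (B, W) and (C, V); at each, neither player gains by switching.

(B, W) and (C, V)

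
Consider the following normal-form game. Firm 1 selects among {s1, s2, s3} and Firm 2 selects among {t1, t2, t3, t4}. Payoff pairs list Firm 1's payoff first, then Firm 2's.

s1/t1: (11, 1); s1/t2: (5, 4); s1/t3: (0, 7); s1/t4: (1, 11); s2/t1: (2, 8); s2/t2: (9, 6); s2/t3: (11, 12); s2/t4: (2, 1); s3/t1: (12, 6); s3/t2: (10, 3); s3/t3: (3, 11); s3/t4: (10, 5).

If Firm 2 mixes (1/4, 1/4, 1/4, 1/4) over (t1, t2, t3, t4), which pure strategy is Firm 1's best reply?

s3

Firm 1's best reply maximizes expected payoff against the mix.
s1: (1/4)·11 + (1/4)·5 + (1/4)·0 + (1/4)·1 = 17/4
s2: (1/4)·2 + (1/4)·9 + (1/4)·11 + (1/4)·2 = 6
s3: (1/4)·12 + (1/4)·10 + (1/4)·3 + (1/4)·10 = 35/4
Highest expected payoff is 35/4, from s3.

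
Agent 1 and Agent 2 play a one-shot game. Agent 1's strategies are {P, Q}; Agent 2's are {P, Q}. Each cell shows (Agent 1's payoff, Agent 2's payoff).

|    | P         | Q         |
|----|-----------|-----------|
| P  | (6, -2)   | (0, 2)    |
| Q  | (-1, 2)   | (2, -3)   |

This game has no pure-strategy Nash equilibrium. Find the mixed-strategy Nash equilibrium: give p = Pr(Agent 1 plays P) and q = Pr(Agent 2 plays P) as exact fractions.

p = 5/9, q = 2/9

In a mixed NE each player is indifferent between their pure strategies, so the opponent's mix sets the indifference.
Agent 2 indifferent between P and Q: p·(-2) + (1−p)·2 = p·2 + (1−p)·(-3) ⟹ 2 + (-4)p = (-3) + 5p ⟹ p = 5/9.
Agent 1 indifferent between P and Q: q·6 + (1−q)·0 = q·(-1) + (1−q)·2 ⟹ 0 + 6q = 2 + (-3)q ⟹ q = 2/9.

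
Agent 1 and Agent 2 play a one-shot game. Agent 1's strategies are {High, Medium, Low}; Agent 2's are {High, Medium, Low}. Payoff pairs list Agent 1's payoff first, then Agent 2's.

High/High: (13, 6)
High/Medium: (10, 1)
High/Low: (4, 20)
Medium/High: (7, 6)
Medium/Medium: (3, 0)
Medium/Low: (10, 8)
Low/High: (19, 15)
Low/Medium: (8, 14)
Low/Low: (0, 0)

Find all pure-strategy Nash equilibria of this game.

(Medium, Low) and (Low, High)

Find each player's best response to every opponent strategy; NE are the intersections.
Agent 1's best responses — vs High: Low (payoff 19); vs Medium: High (payoff 10); vs Low: Medium (payoff 10).
Agent 2's best responses — vs High: Low (payoff 20); vs Medium: Low (payoff 8); vs Low: High (payoff 15).
Mutual best responses occur at (Medium, Low) and (Low, High); at each, neither player gains by switching.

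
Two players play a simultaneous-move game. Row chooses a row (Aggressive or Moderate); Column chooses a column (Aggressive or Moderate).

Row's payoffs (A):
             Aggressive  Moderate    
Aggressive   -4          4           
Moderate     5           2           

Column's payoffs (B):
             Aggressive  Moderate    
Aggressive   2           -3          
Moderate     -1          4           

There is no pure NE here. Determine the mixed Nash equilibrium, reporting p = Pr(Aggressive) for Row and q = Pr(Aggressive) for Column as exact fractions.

p = 1/2, q = 2/11

Each player's mixing probability is pinned down by making the *other* player indifferent.
Column indifferent between Aggressive and Moderate: p·2 + (1−p)·(-1) = p·(-3) + (1−p)·4 ⟹ (-1) + 3p = 4 + (-7)p ⟹ p = 1/2.
Row indifferent between Aggressive and Moderate: q·(-4) + (1−q)·4 = q·5 + (1−q)·2 ⟹ 4 + (-8)q = 2 + 3q ⟹ q = 2/11.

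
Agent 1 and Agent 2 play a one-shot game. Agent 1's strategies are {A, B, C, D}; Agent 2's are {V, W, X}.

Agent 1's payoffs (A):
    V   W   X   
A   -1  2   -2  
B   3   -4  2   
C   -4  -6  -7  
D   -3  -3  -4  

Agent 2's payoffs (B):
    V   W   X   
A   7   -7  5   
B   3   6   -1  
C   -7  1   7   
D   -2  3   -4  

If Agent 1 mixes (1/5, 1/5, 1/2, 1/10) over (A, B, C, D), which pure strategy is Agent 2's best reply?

X

Compute Agent 2's expected payoff from each pure strategy against the given mix.
V: (1/5)·7 + (1/5)·3 + (1/2)·(-7) + (1/10)·(-2) = -17/10
W: (1/5)·(-7) + (1/5)·6 + (1/2)·1 + (1/10)·3 = 3/5
X: (1/5)·5 + (1/5)·(-1) + (1/2)·7 + (1/10)·(-4) = 39/10
Highest expected payoff is 39/10, from X.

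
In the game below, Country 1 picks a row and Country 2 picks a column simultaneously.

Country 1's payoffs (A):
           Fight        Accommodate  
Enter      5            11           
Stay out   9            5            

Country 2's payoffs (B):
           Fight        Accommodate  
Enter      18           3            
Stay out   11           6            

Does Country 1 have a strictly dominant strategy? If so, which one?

A strategy is strictly dominant if it gives Country 1 a strictly higher payoff than every other strategy, against every choice by the opponent.
Enter is not dominant: against Fight, Stay out gives 9 > 5.
Stay out is not dominant: against Accommodate, Enter gives 11 > 5.
No single strategy is best against every opponent action.

No strictly dominant strategy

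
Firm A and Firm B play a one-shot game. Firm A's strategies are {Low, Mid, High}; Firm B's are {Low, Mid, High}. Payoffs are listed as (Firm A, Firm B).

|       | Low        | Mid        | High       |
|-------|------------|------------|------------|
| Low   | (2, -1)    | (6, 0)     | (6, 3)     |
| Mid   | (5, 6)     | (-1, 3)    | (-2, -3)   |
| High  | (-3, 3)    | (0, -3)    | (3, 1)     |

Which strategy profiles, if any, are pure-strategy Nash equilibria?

(Low, High) and (Mid, Low)

Check mutual best responses: a cell is a NE iff neither player can gain by unilaterally deviating.
Firm A's best responses — vs Low: Mid (payoff 5); vs Mid: Low (payoff 6); vs High: Low (payoff 6).
Firm B's best responses — vs Low: High (payoff 3); vs Mid: Low (payoff 6); vs High: Low (payoff 3).
Mutual best responses occur at (Low, High) and (Mid, Low); at each, neither player gains by switching.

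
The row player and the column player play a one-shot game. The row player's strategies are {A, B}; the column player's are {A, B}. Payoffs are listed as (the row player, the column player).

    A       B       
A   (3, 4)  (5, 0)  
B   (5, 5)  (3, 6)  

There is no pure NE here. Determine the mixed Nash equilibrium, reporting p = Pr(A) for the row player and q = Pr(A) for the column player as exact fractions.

p = 1/5, q = 1/2

In a mixed NE each player is indifferent between their pure strategies, so the opponent's mix sets the indifference.
The column player indifferent between A and B: p·4 + (1−p)·5 = p·0 + (1−p)·6 ⟹ 5 + (-1)p = 6 + (-6)p ⟹ p = 1/5.
The row player indifferent between A and B: q·3 + (1−q)·5 = q·5 + (1−q)·3 ⟹ 5 + (-2)q = 3 + 2q ⟹ q = 1/2.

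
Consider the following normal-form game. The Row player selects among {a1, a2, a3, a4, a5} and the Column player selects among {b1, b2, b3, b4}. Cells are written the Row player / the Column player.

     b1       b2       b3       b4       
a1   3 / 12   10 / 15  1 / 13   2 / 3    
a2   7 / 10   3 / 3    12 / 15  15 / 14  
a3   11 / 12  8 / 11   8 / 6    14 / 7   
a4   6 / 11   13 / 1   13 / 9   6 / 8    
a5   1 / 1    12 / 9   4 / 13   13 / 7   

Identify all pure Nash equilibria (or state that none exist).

A profile is a Nash equilibrium when each player is best-responding to the other.
The Row player's best responses — vs b1: a3 (payoff 11); vs b2: a4 (payoff 13); vs b3: a4 (payoff 13); vs b4: a2 (payoff 15).
The Column player's best responses — vs a1: b2 (payoff 15); vs a2: b3 (payoff 15); vs a3: b1 (payoff 12); vs a4: b1 (payoff 11); vs a5: b3 (payoff 13).
The only mutual best response is (a3, b1); neither player gains by switching there.

(a3, b1)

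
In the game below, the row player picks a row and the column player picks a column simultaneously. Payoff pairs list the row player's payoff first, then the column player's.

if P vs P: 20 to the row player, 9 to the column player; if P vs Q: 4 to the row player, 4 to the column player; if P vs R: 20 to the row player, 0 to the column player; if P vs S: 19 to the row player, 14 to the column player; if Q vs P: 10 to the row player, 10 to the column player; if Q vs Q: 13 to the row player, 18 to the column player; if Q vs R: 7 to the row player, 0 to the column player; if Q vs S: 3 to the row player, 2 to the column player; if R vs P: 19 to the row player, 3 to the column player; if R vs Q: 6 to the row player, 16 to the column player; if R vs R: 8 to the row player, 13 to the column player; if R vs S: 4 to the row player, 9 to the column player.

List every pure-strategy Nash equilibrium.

(P, S) and (Q, Q)

Find each player's best response to every opponent strategy; NE are the intersections.
The row player's best responses — vs P: P (payoff 20); vs Q: Q (payoff 13); vs R: P (payoff 20); vs S: P (payoff 19).
The column player's best responses — vs P: S (payoff 14); vs Q: Q (payoff 18); vs R: Q (payoff 16).
Mutual best responses occur at (P, S) and (Q, Q); at each, neither player gains by switching.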